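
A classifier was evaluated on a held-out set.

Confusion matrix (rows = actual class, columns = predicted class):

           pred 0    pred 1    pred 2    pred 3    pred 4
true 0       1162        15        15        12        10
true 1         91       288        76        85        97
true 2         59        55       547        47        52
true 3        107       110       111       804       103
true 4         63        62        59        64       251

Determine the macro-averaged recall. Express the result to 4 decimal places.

Per-class recall (TP/(TP+FN)):
  0: TP=1162, FN=15+15+12+10=52 → 1162/1214 = 0.95717
  1: TP=288, FN=91+76+85+97=349 → 288/637 = 0.45212
  2: TP=547, FN=59+55+47+52=213 → 547/760 = 0.71974
  3: TP=804, FN=107+110+111+103=431 → 804/1235 = 0.65101
  4: TP=251, FN=63+62+59+64=248 → 251/499 = 0.50301
Macro-recall = mean = (0.95717 + 0.45212 + 0.71974 + 0.65101 + 0.50301) / 5 = 0.6566

0.6566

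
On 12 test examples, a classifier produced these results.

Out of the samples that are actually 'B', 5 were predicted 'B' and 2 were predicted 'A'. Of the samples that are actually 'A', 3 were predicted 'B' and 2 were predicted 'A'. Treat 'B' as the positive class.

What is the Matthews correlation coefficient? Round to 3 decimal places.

0.120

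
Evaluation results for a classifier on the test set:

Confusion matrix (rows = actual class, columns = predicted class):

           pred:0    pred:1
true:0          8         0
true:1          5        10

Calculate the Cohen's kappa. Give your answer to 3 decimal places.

Observed agreement pₒ = trace/N = 18/23 = 0.7826
Expected agreement pₑ = Σ (rowᵢ·colᵢ)/N² = (8·13 + 15·10)/23² = 0.4802
κ = (pₒ − pₑ)/(1 − pₑ) = (0.7826 − 0.4802)/(1 − 0.4802) = 0.582

0.582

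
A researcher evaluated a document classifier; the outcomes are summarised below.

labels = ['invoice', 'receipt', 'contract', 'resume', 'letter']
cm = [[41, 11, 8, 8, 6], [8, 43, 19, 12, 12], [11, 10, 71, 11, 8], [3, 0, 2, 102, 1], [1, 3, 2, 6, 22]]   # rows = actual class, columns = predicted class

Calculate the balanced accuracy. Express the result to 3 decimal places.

Balanced accuracy = mean of per-class recall.
  invoice: recall = 41/74 = 0.5541
  receipt: recall = 43/94 = 0.4574
  contract: recall = 71/111 = 0.6396
  resume: recall = 102/108 = 0.9444
  letter: recall = 22/34 = 0.6471
Mean = (0.5541 + 0.4574 + 0.6396 + 0.9444 + 0.6471) / 5 = 0.649

0.649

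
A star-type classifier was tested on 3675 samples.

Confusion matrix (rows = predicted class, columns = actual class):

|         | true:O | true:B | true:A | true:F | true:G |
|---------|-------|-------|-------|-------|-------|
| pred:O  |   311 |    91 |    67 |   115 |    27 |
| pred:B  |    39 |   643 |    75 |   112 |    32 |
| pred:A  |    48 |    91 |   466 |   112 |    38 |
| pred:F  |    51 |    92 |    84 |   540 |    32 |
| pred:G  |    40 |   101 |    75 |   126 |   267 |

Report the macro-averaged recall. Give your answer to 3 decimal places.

0.617

Per-class recall (TP/(TP+FN)):
  O: TP=311, FN=39+48+51+40=178 → 311/489 = 0.6360
  B: TP=643, FN=91+91+92+101=375 → 643/1018 = 0.6316
  A: TP=466, FN=67+75+84+75=301 → 466/767 = 0.6076
  F: TP=540, FN=115+112+112+126=465 → 540/1005 = 0.5373
  G: TP=267, FN=27+32+38+32=129 → 267/396 = 0.6742
Macro-recall = mean = (0.6360 + 0.6316 + 0.6076 + 0.5373 + 0.6742) / 5 = 0.617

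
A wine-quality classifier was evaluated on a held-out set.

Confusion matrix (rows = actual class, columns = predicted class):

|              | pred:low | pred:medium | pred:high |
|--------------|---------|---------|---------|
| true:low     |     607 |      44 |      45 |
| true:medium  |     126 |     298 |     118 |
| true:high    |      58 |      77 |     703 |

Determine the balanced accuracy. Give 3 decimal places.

Balanced accuracy = mean of per-class recall.
  low: recall = 607/696 = 0.8721
  medium: recall = 298/542 = 0.5498
  high: recall = 703/838 = 0.8389
Mean = (0.8721 + 0.5498 + 0.8389) / 3 = 0.754

0.754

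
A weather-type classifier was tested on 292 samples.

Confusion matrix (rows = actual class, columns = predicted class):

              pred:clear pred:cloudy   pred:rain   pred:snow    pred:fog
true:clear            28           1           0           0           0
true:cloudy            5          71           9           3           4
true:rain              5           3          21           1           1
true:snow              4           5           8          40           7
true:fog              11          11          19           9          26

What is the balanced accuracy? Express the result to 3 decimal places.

0.676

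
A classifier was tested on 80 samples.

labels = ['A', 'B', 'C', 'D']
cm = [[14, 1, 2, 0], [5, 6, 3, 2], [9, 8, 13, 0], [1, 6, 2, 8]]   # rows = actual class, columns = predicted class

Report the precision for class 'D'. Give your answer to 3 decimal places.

0.800

Treat 'D' as positive and all other classes as negative.
precision = TP/(TP+FP).
D: TP=8, FP=0+2+0=2 → 8/10 = 0.8000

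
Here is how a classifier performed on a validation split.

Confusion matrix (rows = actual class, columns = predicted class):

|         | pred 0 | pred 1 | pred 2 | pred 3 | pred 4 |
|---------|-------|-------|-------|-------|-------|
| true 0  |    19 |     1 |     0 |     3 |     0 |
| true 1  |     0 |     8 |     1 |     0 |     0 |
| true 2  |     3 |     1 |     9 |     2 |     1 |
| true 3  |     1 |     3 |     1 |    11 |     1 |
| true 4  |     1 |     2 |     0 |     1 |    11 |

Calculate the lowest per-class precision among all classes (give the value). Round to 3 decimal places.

0.533

Per-class precision (TP/(TP+FP)):
  0: TP=19, FP=0+3+1+1=5 → 19/24 = 0.7917
  1: TP=8, FP=1+1+3+2=7 → 8/15 = 0.5333
  2: TP=9, FP=0+1+1+0=2 → 9/11 = 0.8182
  3: TP=11, FP=3+0+2+1=6 → 11/17 = 0.6471
  4: TP=11, FP=0+0+1+1=2 → 11/13 = 0.8462
Lowest is class '1' with precision = 0.533.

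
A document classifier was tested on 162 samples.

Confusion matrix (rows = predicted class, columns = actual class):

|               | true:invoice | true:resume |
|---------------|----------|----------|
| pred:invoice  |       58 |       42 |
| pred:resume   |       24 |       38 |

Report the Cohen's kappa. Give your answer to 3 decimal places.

0.183

Observed agreement pₒ = trace/N = 96/162 = 0.5926
Expected agreement pₑ = Σ (rowᵢ·colᵢ)/N² = (82·100 + 80·62)/162² = 0.5014
κ = (pₒ − pₑ)/(1 − pₑ) = (0.5926 − 0.5014)/(1 − 0.5014) = 0.183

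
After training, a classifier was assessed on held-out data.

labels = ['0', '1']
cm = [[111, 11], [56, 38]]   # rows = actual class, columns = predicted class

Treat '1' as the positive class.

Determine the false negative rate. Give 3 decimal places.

FNR = FN/(FN+TP) = 56/(56+38) = 0.596

0.596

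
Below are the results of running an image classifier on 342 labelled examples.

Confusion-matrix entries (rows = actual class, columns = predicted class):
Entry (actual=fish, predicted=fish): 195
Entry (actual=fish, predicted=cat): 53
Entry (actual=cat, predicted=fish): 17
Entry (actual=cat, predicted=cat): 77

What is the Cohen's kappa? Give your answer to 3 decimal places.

Observed agreement pₒ = trace/N = 272/342 = 0.7953
Expected agreement pₑ = Σ (rowᵢ·colᵢ)/N² = (248·212 + 94·130)/342² = 0.5540
κ = (pₒ − pₑ)/(1 − pₑ) = (0.7953 − 0.5540)/(1 − 0.5540) = 0.541

0.541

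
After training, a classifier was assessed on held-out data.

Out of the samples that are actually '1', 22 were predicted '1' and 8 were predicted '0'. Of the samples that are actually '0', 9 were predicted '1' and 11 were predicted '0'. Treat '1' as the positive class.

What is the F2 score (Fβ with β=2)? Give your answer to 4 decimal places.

Fβ = (1+β²)·TP / ((1+β²)·TP + β²·FN + FP), with β²=4
= 5·22 / (5·22 + 4·8 + 9) = 0.7285

0.7285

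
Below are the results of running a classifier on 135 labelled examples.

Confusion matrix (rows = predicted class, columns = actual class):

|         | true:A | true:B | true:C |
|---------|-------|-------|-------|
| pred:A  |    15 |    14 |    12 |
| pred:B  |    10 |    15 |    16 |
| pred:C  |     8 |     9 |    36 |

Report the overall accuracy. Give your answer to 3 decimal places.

0.489

Accuracy = trace / total = (15+15+36=66) / 135 = 66/135 = 0.489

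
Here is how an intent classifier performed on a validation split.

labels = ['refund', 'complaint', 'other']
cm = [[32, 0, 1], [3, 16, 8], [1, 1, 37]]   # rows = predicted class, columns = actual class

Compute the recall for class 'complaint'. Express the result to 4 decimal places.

0.9412

One-vs-rest for 'complaint': TP = diagonal; FP = other classes predicted 'complaint'; FN = 'complaint' predicted as other.
recall = TP/(TP+FN).
complaint: TP=16, FN=0+1=1 → 16/17 = 0.94118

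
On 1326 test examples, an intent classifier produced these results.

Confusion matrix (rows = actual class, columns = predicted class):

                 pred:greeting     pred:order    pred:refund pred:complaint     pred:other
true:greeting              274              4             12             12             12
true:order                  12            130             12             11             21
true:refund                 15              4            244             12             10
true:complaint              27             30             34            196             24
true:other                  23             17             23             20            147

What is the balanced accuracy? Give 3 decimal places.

Balanced accuracy = mean of per-class recall.
  greeting: recall = 274/314 = 0.8726
  order: recall = 130/186 = 0.6989
  refund: recall = 244/285 = 0.8561
  complaint: recall = 196/311 = 0.6302
  other: recall = 147/230 = 0.6391
Mean = (0.8726 + 0.6989 + 0.8561 + 0.6302 + 0.6391) / 5 = 0.739

0.739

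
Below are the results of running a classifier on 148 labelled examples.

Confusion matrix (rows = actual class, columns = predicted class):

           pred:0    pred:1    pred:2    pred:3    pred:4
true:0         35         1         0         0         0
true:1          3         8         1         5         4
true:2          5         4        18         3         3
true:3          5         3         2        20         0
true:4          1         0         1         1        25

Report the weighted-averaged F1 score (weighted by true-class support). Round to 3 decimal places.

Per-class F1 score (2·TP/(2·TP+FP+FN)):
  0: TP=35, FP=3+5+5+1=14, FN=1+0+0+0=1 → 70/85 = 0.8235
  1: TP=8, FP=1+4+3+0=8, FN=3+1+5+4=13 → 16/37 = 0.4324
  2: TP=18, FP=0+1+2+1=4, FN=5+4+3+3=15 → 36/55 = 0.6545
  3: TP=20, FP=0+5+3+1=9, FN=5+3+2+0=10 → 40/59 = 0.6780
  4: TP=25, FP=0+4+3+0=7, FN=1+0+1+1=3 → 50/60 = 0.8333
Weighted-F1 score = Σ (supportᵢ/N)·F1 scoreᵢ with N=148: (36/148)·0.8235 + (21/148)·0.4324 + (33/148)·0.6545 + (30/148)·0.6780 + (28/148)·0.8333 = 0.703

0.703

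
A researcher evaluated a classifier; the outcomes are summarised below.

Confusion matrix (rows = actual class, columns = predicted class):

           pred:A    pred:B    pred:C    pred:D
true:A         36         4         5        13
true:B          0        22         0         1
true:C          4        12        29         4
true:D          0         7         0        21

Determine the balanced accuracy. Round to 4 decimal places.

Balanced accuracy = mean of per-class recall.
  A: recall = 36/58 = 0.62069
  B: recall = 22/23 = 0.95652
  C: recall = 29/49 = 0.59184
  D: recall = 21/28 = 0.75000
Mean = (0.62069 + 0.95652 + 0.59184 + 0.75000) / 4 = 0.7298

0.7298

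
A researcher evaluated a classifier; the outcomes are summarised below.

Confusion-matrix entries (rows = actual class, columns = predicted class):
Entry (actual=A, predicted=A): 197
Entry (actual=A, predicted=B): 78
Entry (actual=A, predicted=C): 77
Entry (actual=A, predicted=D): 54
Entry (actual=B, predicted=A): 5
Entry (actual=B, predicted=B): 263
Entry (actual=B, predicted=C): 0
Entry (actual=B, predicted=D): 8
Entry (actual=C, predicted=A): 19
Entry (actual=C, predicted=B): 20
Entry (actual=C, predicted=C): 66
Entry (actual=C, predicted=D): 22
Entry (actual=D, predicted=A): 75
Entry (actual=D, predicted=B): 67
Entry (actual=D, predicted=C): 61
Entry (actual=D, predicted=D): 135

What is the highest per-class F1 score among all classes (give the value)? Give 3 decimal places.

0.747

Per-class F1 score (2·TP/(2·TP+FP+FN)):
  A: TP=197, FP=5+19+75=99, FN=78+77+54=209 → 394/702 = 0.5613
  B: TP=263, FP=78+20+67=165, FN=5+0+8=13 → 526/704 = 0.7472
  C: TP=66, FP=77+0+61=138, FN=19+20+22=61 → 132/331 = 0.3988
  D: TP=135, FP=54+8+22=84, FN=75+67+61=203 → 270/557 = 0.4847
Highest is class 'B' with F1 score = 0.747.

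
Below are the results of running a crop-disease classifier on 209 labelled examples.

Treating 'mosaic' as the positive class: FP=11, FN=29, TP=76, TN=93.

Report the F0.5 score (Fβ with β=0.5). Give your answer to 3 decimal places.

Fβ = (1+β²)·TP / ((1+β²)·TP + β²·FN + FP), with β²=1/4
= 1.25·76 / (1.25·76 + 0.25·29 + 11) = 0.839

0.839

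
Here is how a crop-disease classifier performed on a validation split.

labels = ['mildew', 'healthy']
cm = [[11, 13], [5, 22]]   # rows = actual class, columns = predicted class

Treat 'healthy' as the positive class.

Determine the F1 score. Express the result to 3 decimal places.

0.710

Precision = TP/(TP+FP) = 22/35 = 0.6286
Recall = TP/(TP+FN) = 22/27 = 0.8148
F1 = 2·TP/(2·TP+FP+FN) = 44/62 = 0.710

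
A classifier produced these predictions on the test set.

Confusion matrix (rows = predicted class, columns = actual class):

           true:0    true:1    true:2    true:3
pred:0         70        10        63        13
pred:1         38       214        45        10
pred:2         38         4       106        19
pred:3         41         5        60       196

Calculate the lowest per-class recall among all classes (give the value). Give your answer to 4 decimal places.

0.3743

Per-class recall (TP/(TP+FN)):
  0: TP=70, FN=38+38+41=117 → 70/187 = 0.37433
  1: TP=214, FN=10+4+5=19 → 214/233 = 0.91845
  2: TP=106, FN=63+45+60=168 → 106/274 = 0.38686
  3: TP=196, FN=13+10+19=42 → 196/238 = 0.82353
Lowest is class '0' with recall = 0.3743.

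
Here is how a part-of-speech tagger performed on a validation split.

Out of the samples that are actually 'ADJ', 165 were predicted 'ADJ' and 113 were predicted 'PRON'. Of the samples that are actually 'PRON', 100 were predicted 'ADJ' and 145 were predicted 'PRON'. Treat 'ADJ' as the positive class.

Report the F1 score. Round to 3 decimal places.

Precision = TP/(TP+FP) = 165/265 = 0.6226
Recall = TP/(TP+FN) = 165/278 = 0.5935
F1 = 2·TP/(2·TP+FP+FN) = 330/543 = 0.608

0.608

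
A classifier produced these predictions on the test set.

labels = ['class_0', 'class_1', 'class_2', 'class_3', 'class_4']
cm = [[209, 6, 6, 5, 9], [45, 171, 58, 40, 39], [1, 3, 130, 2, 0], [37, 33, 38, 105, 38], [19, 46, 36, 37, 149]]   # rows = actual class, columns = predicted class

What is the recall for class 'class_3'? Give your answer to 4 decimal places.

0.4183

Treat 'class_3' as positive and all other classes as negative.
recall = TP/(TP+FN).
class_3: TP=105, FN=37+33+38+38=146 → 105/251 = 0.41833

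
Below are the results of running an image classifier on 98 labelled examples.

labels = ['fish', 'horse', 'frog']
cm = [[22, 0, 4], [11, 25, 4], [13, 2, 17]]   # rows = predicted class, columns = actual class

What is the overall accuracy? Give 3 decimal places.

0.653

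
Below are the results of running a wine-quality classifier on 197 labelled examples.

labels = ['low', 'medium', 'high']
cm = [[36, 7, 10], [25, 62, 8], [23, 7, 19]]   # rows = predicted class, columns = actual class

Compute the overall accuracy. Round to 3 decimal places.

0.594

Accuracy = trace / total = (36+62+19=117) / 197 = 117/197 = 0.594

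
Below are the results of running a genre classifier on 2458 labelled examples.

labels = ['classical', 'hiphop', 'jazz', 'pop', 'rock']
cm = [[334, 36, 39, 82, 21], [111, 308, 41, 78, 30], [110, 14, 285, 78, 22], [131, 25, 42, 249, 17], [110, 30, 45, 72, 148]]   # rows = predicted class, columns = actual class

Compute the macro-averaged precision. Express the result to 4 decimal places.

0.5313

Per-class precision (TP/(TP+FP)):
  classical: TP=334, FP=36+39+82+21=178 → 334/512 = 0.65234
  hiphop: TP=308, FP=111+41+78+30=260 → 308/568 = 0.54225
  jazz: TP=285, FP=110+14+78+22=224 → 285/509 = 0.55992
  pop: TP=249, FP=131+25+42+17=215 → 249/464 = 0.53664
  rock: TP=148, FP=110+30+45+72=257 → 148/405 = 0.36543
Macro-precision = mean = (0.65234 + 0.54225 + 0.55992 + 0.53664 + 0.36543) / 5 = 0.5313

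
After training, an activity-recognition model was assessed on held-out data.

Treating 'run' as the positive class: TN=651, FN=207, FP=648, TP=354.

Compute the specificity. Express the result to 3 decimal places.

0.501

Specificity = TN/(TN+FP) = 651/(651+648) = 0.501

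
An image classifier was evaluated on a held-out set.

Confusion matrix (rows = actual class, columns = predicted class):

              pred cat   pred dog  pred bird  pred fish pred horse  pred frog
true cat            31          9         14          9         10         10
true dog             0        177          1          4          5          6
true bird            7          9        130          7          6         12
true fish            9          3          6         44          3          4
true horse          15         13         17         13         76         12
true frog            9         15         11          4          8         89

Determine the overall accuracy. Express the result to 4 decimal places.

0.6855

Accuracy = trace / total = (31+177+130+44+76+89=547) / 798 = 547/798 = 0.6855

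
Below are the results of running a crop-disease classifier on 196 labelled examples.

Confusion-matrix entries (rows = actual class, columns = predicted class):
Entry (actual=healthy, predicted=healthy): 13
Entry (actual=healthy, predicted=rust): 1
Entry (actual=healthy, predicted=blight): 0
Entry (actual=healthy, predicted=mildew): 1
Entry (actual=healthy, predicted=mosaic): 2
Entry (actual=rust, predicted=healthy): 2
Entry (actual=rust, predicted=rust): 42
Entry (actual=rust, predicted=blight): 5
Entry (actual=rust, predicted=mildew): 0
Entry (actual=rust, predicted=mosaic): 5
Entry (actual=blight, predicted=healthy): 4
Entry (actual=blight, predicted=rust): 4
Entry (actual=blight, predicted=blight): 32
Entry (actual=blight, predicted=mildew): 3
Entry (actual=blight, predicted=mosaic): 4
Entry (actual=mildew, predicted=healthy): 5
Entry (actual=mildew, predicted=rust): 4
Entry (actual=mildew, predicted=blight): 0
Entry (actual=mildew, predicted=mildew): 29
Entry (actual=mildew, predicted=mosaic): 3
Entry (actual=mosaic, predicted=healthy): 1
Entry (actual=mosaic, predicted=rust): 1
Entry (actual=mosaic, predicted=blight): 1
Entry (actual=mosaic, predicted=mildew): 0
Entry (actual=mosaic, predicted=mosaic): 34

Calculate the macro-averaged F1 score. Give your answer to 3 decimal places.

0.750

Per-class F1 score (2·TP/(2·TP+FP+FN)):
  healthy: TP=13, FP=2+4+5+1=12, FN=1+0+1+2=4 → 26/42 = 0.6190
  rust: TP=42, FP=1+4+4+1=10, FN=2+5+0+5=12 → 84/106 = 0.7925
  blight: TP=32, FP=0+5+0+1=6, FN=4+4+3+4=15 → 64/85 = 0.7529
  mildew: TP=29, FP=1+0+3+0=4, FN=5+4+0+3=12 → 58/74 = 0.7838
  mosaic: TP=34, FP=2+5+4+3=14, FN=1+1+1+0=3 → 68/85 = 0.8000
Macro-F1 score = mean = (0.6190 + 0.7925 + 0.7529 + 0.7838 + 0.8000) / 5 = 0.750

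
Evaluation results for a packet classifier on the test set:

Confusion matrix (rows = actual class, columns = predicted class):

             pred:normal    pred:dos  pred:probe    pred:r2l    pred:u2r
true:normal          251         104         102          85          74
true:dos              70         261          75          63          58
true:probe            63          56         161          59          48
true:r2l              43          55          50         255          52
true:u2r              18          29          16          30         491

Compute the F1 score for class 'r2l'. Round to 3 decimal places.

One-vs-rest for 'r2l': TP = diagonal; FP = other classes predicted 'r2l'; FN = 'r2l' predicted as other.
F1 score = 2·TP/(2·TP+FP+FN).
r2l: TP=255, FP=85+63+59+30=237, FN=43+55+50+52=200 → 510/947 = 0.5385

0.539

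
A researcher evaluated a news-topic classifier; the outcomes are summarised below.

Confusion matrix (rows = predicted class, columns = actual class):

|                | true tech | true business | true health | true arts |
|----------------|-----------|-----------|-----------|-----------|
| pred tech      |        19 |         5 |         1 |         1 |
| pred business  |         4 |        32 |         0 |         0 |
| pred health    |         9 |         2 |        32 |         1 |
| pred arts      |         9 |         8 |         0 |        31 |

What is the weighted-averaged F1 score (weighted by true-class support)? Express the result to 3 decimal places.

0.728

Per-class F1 score (2·TP/(2·TP+FP+FN)):
  tech: TP=19, FP=5+1+1=7, FN=4+9+9=22 → 38/67 = 0.5672
  business: TP=32, FP=4+0+0=4, FN=5+2+8=15 → 64/83 = 0.7711
  health: TP=32, FP=9+2+1=12, FN=1+0+0=1 → 64/77 = 0.8312
  arts: TP=31, FP=9+8+0=17, FN=1+0+1=2 → 62/81 = 0.7654
Weighted-F1 score = Σ (supportᵢ/N)·F1 scoreᵢ with N=154: (41/154)·0.5672 + (47/154)·0.7711 + (33/154)·0.8312 + (33/154)·0.7654 = 0.728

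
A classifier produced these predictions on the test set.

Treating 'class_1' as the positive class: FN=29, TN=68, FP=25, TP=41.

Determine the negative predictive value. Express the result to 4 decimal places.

0.7010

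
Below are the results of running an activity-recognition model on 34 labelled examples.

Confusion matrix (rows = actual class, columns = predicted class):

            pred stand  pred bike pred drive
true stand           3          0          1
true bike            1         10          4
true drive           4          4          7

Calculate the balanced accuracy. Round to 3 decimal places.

0.628

Balanced accuracy = mean of per-class recall.
  stand: recall = 3/4 = 0.7500
  bike: recall = 10/15 = 0.6667
  drive: recall = 7/15 = 0.4667
Mean = (0.7500 + 0.6667 + 0.4667) / 3 = 0.628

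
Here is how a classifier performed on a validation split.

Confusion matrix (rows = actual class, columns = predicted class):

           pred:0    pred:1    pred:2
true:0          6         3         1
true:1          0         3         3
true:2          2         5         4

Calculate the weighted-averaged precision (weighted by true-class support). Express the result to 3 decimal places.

0.542

Per-class precision (TP/(TP+FP)):
  0: TP=6, FP=0+2=2 → 6/8 = 0.7500
  1: TP=3, FP=3+5=8 → 3/11 = 0.2727
  2: TP=4, FP=1+3=4 → 4/8 = 0.5000
Weighted-precision = Σ (supportᵢ/N)·precisionᵢ with N=27: (10/27)·0.7500 + (6/27)·0.2727 + (11/27)·0.5000 = 0.542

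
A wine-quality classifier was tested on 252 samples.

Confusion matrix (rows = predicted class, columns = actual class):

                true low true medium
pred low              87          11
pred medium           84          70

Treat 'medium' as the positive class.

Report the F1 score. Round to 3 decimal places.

Precision = TP/(TP+FP) = 70/154 = 0.4545
Recall = TP/(TP+FN) = 70/81 = 0.8642
F1 = 2·TP/(2·TP+FP+FN) = 140/235 = 0.596

0.596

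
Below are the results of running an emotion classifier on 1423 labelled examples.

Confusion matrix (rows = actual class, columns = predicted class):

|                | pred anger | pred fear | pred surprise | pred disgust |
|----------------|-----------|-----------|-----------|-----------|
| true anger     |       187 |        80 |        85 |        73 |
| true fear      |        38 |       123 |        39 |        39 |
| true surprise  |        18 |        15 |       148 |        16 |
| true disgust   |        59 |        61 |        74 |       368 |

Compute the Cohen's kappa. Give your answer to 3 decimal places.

Observed agreement pₒ = trace/N = 826/1423 = 0.5805
Expected agreement pₑ = Σ (rowᵢ·colᵢ)/N² = (425·302 + 239·279 + 197·346 + 562·496)/1423² = 0.2676
κ = (pₒ − pₑ)/(1 − pₑ) = (0.5805 − 0.2676)/(1 − 0.2676) = 0.427

0.427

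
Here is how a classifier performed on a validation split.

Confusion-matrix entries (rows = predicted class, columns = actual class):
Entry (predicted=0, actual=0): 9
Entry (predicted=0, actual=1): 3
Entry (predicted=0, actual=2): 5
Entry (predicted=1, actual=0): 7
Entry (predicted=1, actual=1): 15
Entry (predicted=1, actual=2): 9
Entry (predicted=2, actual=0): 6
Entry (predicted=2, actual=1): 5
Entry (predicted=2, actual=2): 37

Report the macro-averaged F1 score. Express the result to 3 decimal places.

0.588

Per-class F1 score (2·TP/(2·TP+FP+FN)):
  0: TP=9, FP=3+5=8, FN=7+6=13 → 18/39 = 0.4615
  1: TP=15, FP=7+9=16, FN=3+5=8 → 30/54 = 0.5556
  2: TP=37, FP=6+5=11, FN=5+9=14 → 74/99 = 0.7475
Macro-F1 score = mean = (0.4615 + 0.5556 + 0.7475) / 3 = 0.588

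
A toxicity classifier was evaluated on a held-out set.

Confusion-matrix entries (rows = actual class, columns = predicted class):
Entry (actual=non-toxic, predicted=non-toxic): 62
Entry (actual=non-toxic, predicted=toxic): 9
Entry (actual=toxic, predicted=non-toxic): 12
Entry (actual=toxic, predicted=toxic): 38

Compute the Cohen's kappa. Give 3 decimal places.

Observed agreement pₒ = trace/N = 100/121 = 0.8264
Expected agreement pₑ = Σ (rowᵢ·colᵢ)/N² = (71·74 + 50·47)/121² = 0.5194
κ = (pₒ − pₑ)/(1 − pₑ) = (0.8264 − 0.5194)/(1 − 0.5194) = 0.639

0.639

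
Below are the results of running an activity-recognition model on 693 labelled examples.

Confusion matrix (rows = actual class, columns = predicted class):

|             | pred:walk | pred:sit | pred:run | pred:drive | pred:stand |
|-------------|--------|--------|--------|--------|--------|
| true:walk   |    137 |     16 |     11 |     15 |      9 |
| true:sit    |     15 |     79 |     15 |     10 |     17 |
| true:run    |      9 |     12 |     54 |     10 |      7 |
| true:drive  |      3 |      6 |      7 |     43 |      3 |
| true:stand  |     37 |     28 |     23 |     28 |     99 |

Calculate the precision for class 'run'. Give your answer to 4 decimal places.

One-vs-rest for 'run': TP = diagonal; FP = other classes predicted 'run'; FN = 'run' predicted as other.
precision = TP/(TP+FP).
run: TP=54, FP=11+15+7+23=56 → 54/110 = 0.49091

0.4909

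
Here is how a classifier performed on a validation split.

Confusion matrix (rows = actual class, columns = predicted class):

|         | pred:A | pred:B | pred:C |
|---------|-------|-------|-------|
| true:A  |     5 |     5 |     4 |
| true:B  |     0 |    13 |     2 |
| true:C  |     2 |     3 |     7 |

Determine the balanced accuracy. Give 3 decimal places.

Balanced accuracy = mean of per-class recall.
  A: recall = 5/14 = 0.3571
  B: recall = 13/15 = 0.8667
  C: recall = 7/12 = 0.5833
Mean = (0.3571 + 0.8667 + 0.5833) / 3 = 0.602

0.602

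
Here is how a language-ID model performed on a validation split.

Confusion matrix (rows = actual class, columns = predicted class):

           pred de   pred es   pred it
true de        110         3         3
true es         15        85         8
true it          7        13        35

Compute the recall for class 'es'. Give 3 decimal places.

Take TP from the diagonal, FP from the rest of the 'es' prediction marginal, FN from the rest of the 'es' actual marginal.
recall = TP/(TP+FN).
es: TP=85, FN=15+8=23 → 85/108 = 0.7870

0.787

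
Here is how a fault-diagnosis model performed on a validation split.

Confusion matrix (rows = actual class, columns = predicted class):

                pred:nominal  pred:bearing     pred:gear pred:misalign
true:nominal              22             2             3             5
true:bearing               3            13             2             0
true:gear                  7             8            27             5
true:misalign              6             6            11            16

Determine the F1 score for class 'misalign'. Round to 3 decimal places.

One-vs-rest for 'misalign': TP = diagonal; FP = other classes predicted 'misalign'; FN = 'misalign' predicted as other.
F1 score = 2·TP/(2·TP+FP+FN).
misalign: TP=16, FP=5+0+5=10, FN=6+6+11=23 → 32/65 = 0.4923

0.492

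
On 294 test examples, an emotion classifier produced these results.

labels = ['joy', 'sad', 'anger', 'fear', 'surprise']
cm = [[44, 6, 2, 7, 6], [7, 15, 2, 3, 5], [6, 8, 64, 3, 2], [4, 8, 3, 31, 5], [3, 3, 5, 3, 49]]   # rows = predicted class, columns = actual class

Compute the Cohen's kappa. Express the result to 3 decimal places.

0.607

Observed agreement pₒ = trace/N = 203/294 = 0.6905
Expected agreement pₑ = Σ (rowᵢ·colᵢ)/N² = (64·65 + 40·32 + 76·83 + 47·51 + 67·63)/294² = 0.2125
κ = (pₒ − pₑ)/(1 − pₑ) = (0.6905 − 0.2125)/(1 − 0.2125) = 0.607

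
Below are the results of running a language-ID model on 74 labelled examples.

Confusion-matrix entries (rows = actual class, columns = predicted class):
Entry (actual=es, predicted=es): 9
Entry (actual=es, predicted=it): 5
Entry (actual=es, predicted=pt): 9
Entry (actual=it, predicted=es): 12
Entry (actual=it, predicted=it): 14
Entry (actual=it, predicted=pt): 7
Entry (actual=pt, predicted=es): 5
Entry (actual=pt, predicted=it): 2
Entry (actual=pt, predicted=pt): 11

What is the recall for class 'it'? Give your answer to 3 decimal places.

Take TP from the diagonal, FP from the rest of the 'it' prediction marginal, FN from the rest of the 'it' actual marginal.
recall = TP/(TP+FN).
it: TP=14, FN=12+7=19 → 14/33 = 0.4242

0.424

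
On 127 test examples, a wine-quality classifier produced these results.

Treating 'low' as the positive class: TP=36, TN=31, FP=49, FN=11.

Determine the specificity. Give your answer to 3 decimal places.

Specificity = TN/(TN+FP) = 31/(31+49) = 0.388

0.388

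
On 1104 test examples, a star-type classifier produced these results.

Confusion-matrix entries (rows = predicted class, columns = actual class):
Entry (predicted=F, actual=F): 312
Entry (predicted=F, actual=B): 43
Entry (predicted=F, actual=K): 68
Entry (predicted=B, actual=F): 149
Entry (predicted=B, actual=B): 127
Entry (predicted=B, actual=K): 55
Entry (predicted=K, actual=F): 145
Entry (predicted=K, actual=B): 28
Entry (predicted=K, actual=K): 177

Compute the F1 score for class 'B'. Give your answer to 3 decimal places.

0.480

One-vs-rest for 'B': TP = diagonal; FP = other classes predicted 'B'; FN = 'B' predicted as other.
F1 score = 2·TP/(2·TP+FP+FN).
B: TP=127, FP=149+55=204, FN=43+28=71 → 254/529 = 0.4802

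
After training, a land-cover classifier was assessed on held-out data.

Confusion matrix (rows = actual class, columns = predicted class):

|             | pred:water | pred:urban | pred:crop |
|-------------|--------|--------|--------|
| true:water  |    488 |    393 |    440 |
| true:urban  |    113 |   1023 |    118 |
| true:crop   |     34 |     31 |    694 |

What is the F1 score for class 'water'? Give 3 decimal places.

0.499

Treat 'water' as positive and all other classes as negative.
F1 score = 2·TP/(2·TP+FP+FN).
water: TP=488, FP=113+34=147, FN=393+440=833 → 976/1956 = 0.4990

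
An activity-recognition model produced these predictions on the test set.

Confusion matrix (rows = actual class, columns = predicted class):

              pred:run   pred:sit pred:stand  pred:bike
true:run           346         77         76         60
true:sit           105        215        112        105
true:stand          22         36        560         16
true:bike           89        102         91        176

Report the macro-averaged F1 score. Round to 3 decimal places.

Per-class F1 score (2·TP/(2·TP+FP+FN)):
  run: TP=346, FP=105+22+89=216, FN=77+76+60=213 → 692/1121 = 0.6173
  sit: TP=215, FP=77+36+102=215, FN=105+112+105=322 → 430/967 = 0.4447
  stand: TP=560, FP=76+112+91=279, FN=22+36+16=74 → 1120/1473 = 0.7604
  bike: TP=176, FP=60+105+16=181, FN=89+102+91=282 → 352/815 = 0.4319
Macro-F1 score = mean = (0.6173 + 0.4447 + 0.7604 + 0.4319) / 4 = 0.564

0.564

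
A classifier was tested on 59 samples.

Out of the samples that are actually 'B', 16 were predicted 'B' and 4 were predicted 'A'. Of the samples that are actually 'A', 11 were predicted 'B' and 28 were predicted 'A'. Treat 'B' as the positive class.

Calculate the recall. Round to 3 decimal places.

Recall = TP/(TP+FN) = 16/(16+4) = 16/20 = 0.800

0.800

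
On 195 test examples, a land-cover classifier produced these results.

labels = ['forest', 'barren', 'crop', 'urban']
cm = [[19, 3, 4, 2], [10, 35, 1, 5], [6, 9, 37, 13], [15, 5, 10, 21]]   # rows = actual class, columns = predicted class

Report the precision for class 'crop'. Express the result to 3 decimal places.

0.712

Take TP from the diagonal, FP from the rest of the 'crop' prediction marginal, FN from the rest of the 'crop' actual marginal.
precision = TP/(TP+FP).
crop: TP=37, FP=4+1+10=15 → 37/52 = 0.7115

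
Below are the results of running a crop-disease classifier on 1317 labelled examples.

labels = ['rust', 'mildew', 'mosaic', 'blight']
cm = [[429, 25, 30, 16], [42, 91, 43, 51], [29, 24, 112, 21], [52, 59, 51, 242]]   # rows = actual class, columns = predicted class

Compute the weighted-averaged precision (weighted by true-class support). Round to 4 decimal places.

Per-class precision (TP/(TP+FP)):
  rust: TP=429, FP=42+29+52=123 → 429/552 = 0.77717
  mildew: TP=91, FP=25+24+59=108 → 91/199 = 0.45729
  mosaic: TP=112, FP=30+43+51=124 → 112/236 = 0.47458
  blight: TP=242, FP=16+51+21=88 → 242/330 = 0.73333
Weighted-precision = Σ (supportᵢ/N)·precisionᵢ with N=1317: (500/1317)·0.77717 + (227/1317)·0.45729 + (186/1317)·0.47458 + (404/1317)·0.73333 = 0.6659

0.6659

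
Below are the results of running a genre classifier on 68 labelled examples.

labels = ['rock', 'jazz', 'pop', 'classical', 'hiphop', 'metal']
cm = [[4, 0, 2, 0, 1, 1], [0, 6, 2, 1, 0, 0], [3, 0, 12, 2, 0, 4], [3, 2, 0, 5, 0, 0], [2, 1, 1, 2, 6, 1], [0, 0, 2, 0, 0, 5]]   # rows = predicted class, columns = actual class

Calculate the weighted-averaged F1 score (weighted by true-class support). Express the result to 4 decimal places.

Per-class F1 score (2·TP/(2·TP+FP+FN)):
  rock: TP=4, FP=0+2+0+1+1=4, FN=0+3+3+2+0=8 → 8/20 = 0.40000
  jazz: TP=6, FP=0+2+1+0+0=3, FN=0+0+2+1+0=3 → 12/18 = 0.66667
  pop: TP=12, FP=3+0+2+0+4=9, FN=2+2+0+1+2=7 → 24/40 = 0.60000
  classical: TP=5, FP=3+2+0+0+0=5, FN=0+1+2+2+0=5 → 10/20 = 0.50000
  hiphop: TP=6, FP=2+1+1+2+1=7, FN=1+0+0+0+0=1 → 12/20 = 0.60000
  metal: TP=5, FP=0+0+2+0+0=2, FN=1+0+4+0+1=6 → 10/18 = 0.55556
Weighted-F1 score = Σ (supportᵢ/N)·F1 scoreᵢ with N=68: (12/68)·0.40000 + (9/68)·0.66667 + (19/68)·0.60000 + (10/68)·0.50000 + (7/68)·0.60000 + (11/68)·0.55556 = 0.5516

0.5516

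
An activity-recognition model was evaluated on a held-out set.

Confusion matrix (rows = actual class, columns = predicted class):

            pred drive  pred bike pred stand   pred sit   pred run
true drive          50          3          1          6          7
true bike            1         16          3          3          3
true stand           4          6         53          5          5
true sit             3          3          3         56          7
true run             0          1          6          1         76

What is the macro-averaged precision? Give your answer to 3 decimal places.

Per-class precision (TP/(TP+FP)):
  drive: TP=50, FP=1+4+3+0=8 → 50/58 = 0.8621
  bike: TP=16, FP=3+6+3+1=13 → 16/29 = 0.5517
  stand: TP=53, FP=1+3+3+6=13 → 53/66 = 0.8030
  sit: TP=56, FP=6+3+5+1=15 → 56/71 = 0.7887
  run: TP=76, FP=7+3+5+7=22 → 76/98 = 0.7755
Macro-precision = mean = (0.8621 + 0.5517 + 0.8030 + 0.7887 + 0.7755) / 5 = 0.756

0.756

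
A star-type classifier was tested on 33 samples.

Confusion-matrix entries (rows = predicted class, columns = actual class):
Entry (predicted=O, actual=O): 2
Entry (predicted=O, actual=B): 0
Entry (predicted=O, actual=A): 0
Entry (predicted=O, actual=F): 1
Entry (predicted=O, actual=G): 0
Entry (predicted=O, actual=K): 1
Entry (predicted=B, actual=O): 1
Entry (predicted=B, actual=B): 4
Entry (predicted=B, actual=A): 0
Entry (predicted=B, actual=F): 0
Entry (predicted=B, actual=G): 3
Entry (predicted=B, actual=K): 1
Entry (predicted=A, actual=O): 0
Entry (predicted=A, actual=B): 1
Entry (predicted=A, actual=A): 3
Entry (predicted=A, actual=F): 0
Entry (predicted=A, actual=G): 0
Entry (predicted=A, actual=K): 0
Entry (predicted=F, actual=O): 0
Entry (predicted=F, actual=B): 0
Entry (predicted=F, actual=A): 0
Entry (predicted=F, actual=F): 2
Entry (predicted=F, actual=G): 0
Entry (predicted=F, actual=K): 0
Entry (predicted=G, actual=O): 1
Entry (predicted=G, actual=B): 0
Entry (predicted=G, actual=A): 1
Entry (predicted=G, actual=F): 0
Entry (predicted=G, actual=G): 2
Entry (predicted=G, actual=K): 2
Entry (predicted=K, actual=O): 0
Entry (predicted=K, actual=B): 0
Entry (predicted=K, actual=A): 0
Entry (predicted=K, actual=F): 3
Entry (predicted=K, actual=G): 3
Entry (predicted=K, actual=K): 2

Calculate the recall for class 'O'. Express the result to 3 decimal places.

One-vs-rest for 'O': TP = diagonal; FP = other classes predicted 'O'; FN = 'O' predicted as other.
recall = TP/(TP+FN).
O: TP=2, FN=1+0+0+1+0=2 → 2/4 = 0.5000

0.500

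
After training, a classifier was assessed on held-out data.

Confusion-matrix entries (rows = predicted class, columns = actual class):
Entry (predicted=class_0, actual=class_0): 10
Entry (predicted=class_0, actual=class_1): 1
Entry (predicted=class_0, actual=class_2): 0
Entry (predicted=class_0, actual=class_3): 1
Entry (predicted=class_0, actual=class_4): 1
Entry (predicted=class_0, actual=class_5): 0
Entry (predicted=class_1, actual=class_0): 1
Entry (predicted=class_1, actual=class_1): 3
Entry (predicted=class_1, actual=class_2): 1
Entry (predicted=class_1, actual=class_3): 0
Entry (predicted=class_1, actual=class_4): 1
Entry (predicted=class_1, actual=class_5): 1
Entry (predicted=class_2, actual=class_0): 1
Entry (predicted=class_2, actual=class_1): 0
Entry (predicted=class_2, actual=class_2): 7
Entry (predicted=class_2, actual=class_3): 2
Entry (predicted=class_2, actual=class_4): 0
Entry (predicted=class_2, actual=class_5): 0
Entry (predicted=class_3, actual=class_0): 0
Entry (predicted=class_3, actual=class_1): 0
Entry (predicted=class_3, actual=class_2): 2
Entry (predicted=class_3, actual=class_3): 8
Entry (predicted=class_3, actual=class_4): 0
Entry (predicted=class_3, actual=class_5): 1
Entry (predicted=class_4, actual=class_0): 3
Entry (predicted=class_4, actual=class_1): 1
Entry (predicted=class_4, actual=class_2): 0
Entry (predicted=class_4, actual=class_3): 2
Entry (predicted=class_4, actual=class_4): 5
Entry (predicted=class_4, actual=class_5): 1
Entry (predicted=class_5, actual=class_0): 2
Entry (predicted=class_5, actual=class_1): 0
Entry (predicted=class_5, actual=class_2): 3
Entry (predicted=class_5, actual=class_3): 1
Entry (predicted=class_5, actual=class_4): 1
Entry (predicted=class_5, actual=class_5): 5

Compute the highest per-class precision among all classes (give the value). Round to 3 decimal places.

Per-class precision (TP/(TP+FP)):
  class_0: TP=10, FP=1+0+1+1+0=3 → 10/13 = 0.7692
  class_1: TP=3, FP=1+1+0+1+1=4 → 3/7 = 0.4286
  class_2: TP=7, FP=1+0+2+0+0=3 → 7/10 = 0.7000
  class_3: TP=8, FP=0+0+2+0+1=3 → 8/11 = 0.7273
  class_4: TP=5, FP=3+1+0+2+1=7 → 5/12 = 0.4167
  class_5: TP=5, FP=2+0+3+1+1=7 → 5/12 = 0.4167
Highest is class 'class_0' with precision = 0.769.

0.769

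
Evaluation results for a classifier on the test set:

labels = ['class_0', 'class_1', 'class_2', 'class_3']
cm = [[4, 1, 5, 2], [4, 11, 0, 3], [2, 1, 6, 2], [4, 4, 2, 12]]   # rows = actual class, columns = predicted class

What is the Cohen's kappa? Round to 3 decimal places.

Observed agreement pₒ = trace/N = 33/63 = 0.5238
Expected agreement pₑ = Σ (rowᵢ·colᵢ)/N² = (12·14 + 18·17 + 11·13 + 22·19)/63² = 0.2608
κ = (pₒ − pₑ)/(1 − pₑ) = (0.5238 − 0.2608)/(1 − 0.2608) = 0.356

0.356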